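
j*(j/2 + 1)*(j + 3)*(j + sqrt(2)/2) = j^4/2 + sqrt(2)*j^3/4 + 5*j^3/2 + 5*sqrt(2)*j^2/4 + 3*j^2 + 3*sqrt(2)*j/2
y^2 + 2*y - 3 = (y - 1)*(y + 3)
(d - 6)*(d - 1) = d^2 - 7*d + 6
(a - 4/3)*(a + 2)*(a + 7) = a^3 + 23*a^2/3 + 2*a - 56/3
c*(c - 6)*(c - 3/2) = c^3 - 15*c^2/2 + 9*c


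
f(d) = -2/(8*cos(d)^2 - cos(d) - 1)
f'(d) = -2*(16*sin(d)*cos(d) - sin(d))/(8*cos(d)^2 - cos(d) - 1)^2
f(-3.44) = -0.28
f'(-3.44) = 0.18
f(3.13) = -0.25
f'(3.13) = 0.01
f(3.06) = -0.25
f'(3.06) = 0.04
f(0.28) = -0.37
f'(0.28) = -0.27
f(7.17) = -1.28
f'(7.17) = -5.79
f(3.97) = -0.60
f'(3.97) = -1.57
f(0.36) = -0.39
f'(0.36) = -0.38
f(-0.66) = -0.62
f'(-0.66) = 1.39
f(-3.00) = -0.26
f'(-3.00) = -0.08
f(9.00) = -0.31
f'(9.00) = 0.30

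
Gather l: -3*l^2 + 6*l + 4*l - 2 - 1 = -3*l^2 + 10*l - 3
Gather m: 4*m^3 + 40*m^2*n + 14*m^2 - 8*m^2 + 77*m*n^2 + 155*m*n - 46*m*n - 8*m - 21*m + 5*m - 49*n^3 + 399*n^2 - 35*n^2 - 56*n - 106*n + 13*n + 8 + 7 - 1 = 4*m^3 + m^2*(40*n + 6) + m*(77*n^2 + 109*n - 24) - 49*n^3 + 364*n^2 - 149*n + 14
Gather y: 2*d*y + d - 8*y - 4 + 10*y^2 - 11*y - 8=d + 10*y^2 + y*(2*d - 19) - 12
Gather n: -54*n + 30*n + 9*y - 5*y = -24*n + 4*y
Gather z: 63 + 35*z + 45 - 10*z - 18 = 25*z + 90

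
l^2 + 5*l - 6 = (l - 1)*(l + 6)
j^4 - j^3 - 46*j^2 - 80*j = j*(j - 8)*(j + 2)*(j + 5)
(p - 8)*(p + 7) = p^2 - p - 56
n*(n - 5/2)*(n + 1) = n^3 - 3*n^2/2 - 5*n/2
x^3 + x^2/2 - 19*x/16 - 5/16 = (x - 1)*(x + 1/4)*(x + 5/4)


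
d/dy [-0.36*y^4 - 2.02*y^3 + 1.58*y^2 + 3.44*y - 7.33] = -1.44*y^3 - 6.06*y^2 + 3.16*y + 3.44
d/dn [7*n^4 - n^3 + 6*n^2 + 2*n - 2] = 28*n^3 - 3*n^2 + 12*n + 2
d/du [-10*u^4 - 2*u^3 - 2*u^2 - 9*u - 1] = -40*u^3 - 6*u^2 - 4*u - 9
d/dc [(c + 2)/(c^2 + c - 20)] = (c^2 + c - (c + 2)*(2*c + 1) - 20)/(c^2 + c - 20)^2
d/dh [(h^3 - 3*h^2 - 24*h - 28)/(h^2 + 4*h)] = (h^4 + 8*h^3 + 12*h^2 + 56*h + 112)/(h^2*(h^2 + 8*h + 16))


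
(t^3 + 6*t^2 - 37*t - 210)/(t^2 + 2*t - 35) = (t^2 - t - 30)/(t - 5)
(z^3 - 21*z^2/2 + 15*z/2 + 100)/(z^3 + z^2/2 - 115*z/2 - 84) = (2*z^2 - 5*z - 25)/(2*z^2 + 17*z + 21)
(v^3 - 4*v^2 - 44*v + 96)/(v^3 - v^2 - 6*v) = (-v^3 + 4*v^2 + 44*v - 96)/(v*(-v^2 + v + 6))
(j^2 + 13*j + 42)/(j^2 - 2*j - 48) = (j + 7)/(j - 8)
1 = 1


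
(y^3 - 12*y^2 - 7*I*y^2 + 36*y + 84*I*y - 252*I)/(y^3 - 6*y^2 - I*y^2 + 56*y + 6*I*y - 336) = (y^2 - y*(6 + 7*I) + 42*I)/(y^2 - I*y + 56)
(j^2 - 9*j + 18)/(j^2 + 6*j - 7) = (j^2 - 9*j + 18)/(j^2 + 6*j - 7)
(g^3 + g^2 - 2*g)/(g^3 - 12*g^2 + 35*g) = (g^2 + g - 2)/(g^2 - 12*g + 35)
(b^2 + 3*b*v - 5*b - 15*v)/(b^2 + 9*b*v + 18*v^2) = (b - 5)/(b + 6*v)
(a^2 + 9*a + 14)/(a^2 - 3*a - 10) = (a + 7)/(a - 5)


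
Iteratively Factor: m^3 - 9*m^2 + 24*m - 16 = (m - 4)*(m^2 - 5*m + 4) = (m - 4)*(m - 1)*(m - 4)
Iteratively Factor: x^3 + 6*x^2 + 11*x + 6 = (x + 1)*(x^2 + 5*x + 6) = (x + 1)*(x + 3)*(x + 2)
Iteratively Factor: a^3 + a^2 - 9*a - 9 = (a + 1)*(a^2 - 9) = (a + 1)*(a + 3)*(a - 3)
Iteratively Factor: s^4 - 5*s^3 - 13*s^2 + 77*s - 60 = (s - 5)*(s^3 - 13*s + 12) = (s - 5)*(s - 1)*(s^2 + s - 12) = (s - 5)*(s - 1)*(s + 4)*(s - 3)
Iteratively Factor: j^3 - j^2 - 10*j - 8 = (j - 4)*(j^2 + 3*j + 2) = (j - 4)*(j + 1)*(j + 2)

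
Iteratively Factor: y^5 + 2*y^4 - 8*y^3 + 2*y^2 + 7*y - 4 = (y - 1)*(y^4 + 3*y^3 - 5*y^2 - 3*y + 4) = (y - 1)*(y + 1)*(y^3 + 2*y^2 - 7*y + 4) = (y - 1)^2*(y + 1)*(y^2 + 3*y - 4) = (y - 1)^3*(y + 1)*(y + 4)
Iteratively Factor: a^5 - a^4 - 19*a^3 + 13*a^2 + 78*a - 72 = (a + 3)*(a^4 - 4*a^3 - 7*a^2 + 34*a - 24) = (a - 1)*(a + 3)*(a^3 - 3*a^2 - 10*a + 24) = (a - 4)*(a - 1)*(a + 3)*(a^2 + a - 6) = (a - 4)*(a - 1)*(a + 3)^2*(a - 2)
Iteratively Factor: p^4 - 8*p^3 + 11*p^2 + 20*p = (p)*(p^3 - 8*p^2 + 11*p + 20) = p*(p + 1)*(p^2 - 9*p + 20) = p*(p - 4)*(p + 1)*(p - 5)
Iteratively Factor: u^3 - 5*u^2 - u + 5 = (u - 5)*(u^2 - 1) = (u - 5)*(u - 1)*(u + 1)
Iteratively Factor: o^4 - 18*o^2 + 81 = (o - 3)*(o^3 + 3*o^2 - 9*o - 27) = (o - 3)*(o + 3)*(o^2 - 9) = (o - 3)*(o + 3)^2*(o - 3)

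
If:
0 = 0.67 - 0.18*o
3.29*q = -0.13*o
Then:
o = 3.72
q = -0.15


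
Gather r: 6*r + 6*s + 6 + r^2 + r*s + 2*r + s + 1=r^2 + r*(s + 8) + 7*s + 7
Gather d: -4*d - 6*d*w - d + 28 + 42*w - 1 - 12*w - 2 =d*(-6*w - 5) + 30*w + 25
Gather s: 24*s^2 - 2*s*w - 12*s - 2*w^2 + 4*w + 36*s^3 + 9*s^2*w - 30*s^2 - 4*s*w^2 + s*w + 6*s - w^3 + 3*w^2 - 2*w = 36*s^3 + s^2*(9*w - 6) + s*(-4*w^2 - w - 6) - w^3 + w^2 + 2*w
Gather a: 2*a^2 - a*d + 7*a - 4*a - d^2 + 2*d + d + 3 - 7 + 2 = 2*a^2 + a*(3 - d) - d^2 + 3*d - 2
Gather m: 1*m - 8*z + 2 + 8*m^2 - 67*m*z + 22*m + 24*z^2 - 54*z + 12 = 8*m^2 + m*(23 - 67*z) + 24*z^2 - 62*z + 14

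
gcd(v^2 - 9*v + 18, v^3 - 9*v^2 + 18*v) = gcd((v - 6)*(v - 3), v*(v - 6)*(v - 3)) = v^2 - 9*v + 18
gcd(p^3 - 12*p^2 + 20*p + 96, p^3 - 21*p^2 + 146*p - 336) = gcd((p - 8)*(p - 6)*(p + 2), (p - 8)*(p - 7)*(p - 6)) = p^2 - 14*p + 48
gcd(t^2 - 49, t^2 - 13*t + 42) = t - 7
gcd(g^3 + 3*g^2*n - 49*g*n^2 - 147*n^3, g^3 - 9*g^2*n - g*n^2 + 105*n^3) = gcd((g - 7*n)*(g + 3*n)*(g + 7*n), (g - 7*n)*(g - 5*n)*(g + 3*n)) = g^2 - 4*g*n - 21*n^2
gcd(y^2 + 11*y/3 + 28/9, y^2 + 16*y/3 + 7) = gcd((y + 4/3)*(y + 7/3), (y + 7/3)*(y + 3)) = y + 7/3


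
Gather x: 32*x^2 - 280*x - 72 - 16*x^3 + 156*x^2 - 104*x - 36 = -16*x^3 + 188*x^2 - 384*x - 108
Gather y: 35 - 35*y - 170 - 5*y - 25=-40*y - 160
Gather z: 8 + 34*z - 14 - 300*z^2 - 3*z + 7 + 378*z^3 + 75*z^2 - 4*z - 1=378*z^3 - 225*z^2 + 27*z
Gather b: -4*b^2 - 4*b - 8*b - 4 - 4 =-4*b^2 - 12*b - 8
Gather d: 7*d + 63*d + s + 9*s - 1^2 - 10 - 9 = 70*d + 10*s - 20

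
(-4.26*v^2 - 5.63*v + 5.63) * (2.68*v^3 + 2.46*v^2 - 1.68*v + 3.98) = -11.4168*v^5 - 25.568*v^4 + 8.3954*v^3 + 6.3534*v^2 - 31.8658*v + 22.4074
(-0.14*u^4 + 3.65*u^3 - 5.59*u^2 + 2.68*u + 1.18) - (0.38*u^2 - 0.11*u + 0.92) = -0.14*u^4 + 3.65*u^3 - 5.97*u^2 + 2.79*u + 0.26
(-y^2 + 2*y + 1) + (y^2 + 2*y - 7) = 4*y - 6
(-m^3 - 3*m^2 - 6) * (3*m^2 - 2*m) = -3*m^5 - 7*m^4 + 6*m^3 - 18*m^2 + 12*m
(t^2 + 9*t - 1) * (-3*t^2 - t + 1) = -3*t^4 - 28*t^3 - 5*t^2 + 10*t - 1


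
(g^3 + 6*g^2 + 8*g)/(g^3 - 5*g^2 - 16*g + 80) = g*(g + 2)/(g^2 - 9*g + 20)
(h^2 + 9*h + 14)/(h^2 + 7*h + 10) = (h + 7)/(h + 5)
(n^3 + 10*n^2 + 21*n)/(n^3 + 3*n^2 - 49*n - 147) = n/(n - 7)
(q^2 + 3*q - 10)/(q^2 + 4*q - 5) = (q - 2)/(q - 1)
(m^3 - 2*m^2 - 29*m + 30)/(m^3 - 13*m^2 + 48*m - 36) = (m + 5)/(m - 6)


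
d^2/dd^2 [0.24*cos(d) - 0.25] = -0.24*cos(d)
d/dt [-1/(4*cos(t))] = -sin(t)/(4*cos(t)^2)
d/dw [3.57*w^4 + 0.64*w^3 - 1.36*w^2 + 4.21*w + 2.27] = 14.28*w^3 + 1.92*w^2 - 2.72*w + 4.21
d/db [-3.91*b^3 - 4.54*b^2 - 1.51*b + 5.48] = -11.73*b^2 - 9.08*b - 1.51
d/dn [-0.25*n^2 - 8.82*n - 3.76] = -0.5*n - 8.82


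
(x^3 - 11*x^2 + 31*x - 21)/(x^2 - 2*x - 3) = (x^2 - 8*x + 7)/(x + 1)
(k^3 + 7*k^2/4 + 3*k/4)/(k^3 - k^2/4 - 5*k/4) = (4*k + 3)/(4*k - 5)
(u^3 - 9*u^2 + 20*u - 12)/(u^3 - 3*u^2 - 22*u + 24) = (u - 2)/(u + 4)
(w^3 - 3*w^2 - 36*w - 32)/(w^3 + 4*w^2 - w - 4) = (w - 8)/(w - 1)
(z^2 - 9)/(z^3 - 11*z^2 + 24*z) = (z + 3)/(z*(z - 8))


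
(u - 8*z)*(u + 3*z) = u^2 - 5*u*z - 24*z^2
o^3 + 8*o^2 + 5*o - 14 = (o - 1)*(o + 2)*(o + 7)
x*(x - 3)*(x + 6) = x^3 + 3*x^2 - 18*x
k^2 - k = k*(k - 1)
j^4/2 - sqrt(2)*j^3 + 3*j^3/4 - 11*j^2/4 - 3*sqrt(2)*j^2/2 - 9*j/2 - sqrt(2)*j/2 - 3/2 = (j/2 + sqrt(2)/2)*(j + 1/2)*(j + 1)*(j - 3*sqrt(2))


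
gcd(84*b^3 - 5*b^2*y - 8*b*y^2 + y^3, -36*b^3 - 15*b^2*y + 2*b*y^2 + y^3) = -12*b^2 - b*y + y^2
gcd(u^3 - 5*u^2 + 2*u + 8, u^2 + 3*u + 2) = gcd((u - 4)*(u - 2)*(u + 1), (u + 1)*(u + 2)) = u + 1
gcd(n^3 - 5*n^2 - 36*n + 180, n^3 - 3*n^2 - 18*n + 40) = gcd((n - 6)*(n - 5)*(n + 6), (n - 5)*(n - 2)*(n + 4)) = n - 5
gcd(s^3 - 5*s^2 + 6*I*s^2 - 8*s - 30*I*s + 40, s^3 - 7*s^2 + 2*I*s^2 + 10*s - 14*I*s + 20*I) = s^2 + s*(-5 + 2*I) - 10*I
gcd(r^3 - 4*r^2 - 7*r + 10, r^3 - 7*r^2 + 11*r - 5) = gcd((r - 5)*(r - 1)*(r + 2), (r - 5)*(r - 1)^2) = r^2 - 6*r + 5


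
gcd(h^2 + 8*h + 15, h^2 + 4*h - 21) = 1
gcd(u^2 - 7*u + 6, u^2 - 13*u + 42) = u - 6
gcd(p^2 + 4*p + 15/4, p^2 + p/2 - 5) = p + 5/2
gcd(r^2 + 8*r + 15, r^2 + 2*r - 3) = r + 3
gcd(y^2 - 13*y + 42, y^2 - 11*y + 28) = y - 7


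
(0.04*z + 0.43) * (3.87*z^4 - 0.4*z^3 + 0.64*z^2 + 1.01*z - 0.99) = 0.1548*z^5 + 1.6481*z^4 - 0.1464*z^3 + 0.3156*z^2 + 0.3947*z - 0.4257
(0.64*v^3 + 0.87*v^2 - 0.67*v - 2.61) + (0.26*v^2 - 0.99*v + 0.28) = 0.64*v^3 + 1.13*v^2 - 1.66*v - 2.33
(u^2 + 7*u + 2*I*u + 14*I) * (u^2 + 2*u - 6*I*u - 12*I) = u^4 + 9*u^3 - 4*I*u^3 + 26*u^2 - 36*I*u^2 + 108*u - 56*I*u + 168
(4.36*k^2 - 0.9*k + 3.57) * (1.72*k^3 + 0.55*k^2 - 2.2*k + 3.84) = 7.4992*k^5 + 0.850000000000001*k^4 - 3.9466*k^3 + 20.6859*k^2 - 11.31*k + 13.7088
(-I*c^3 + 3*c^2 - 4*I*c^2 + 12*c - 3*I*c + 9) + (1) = -I*c^3 + 3*c^2 - 4*I*c^2 + 12*c - 3*I*c + 10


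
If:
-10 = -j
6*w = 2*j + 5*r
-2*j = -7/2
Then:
No Solution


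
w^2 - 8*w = w*(w - 8)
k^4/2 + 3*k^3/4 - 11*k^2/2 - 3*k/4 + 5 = (k/2 + 1/2)*(k - 5/2)*(k - 1)*(k + 4)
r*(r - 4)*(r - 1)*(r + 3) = r^4 - 2*r^3 - 11*r^2 + 12*r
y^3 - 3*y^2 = y^2*(y - 3)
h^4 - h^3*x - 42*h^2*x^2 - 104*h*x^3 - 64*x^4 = (h - 8*x)*(h + x)*(h + 2*x)*(h + 4*x)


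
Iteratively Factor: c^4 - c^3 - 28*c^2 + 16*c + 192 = (c + 3)*(c^3 - 4*c^2 - 16*c + 64) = (c - 4)*(c + 3)*(c^2 - 16) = (c - 4)^2*(c + 3)*(c + 4)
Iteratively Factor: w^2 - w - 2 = (w + 1)*(w - 2)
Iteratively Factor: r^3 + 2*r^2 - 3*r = (r - 1)*(r^2 + 3*r) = r*(r - 1)*(r + 3)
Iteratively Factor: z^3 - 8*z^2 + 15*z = (z)*(z^2 - 8*z + 15) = z*(z - 3)*(z - 5)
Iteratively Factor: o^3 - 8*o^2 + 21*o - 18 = (o - 3)*(o^2 - 5*o + 6) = (o - 3)*(o - 2)*(o - 3)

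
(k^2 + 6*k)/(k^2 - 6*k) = (k + 6)/(k - 6)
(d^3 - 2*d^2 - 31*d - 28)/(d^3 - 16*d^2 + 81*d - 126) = (d^2 + 5*d + 4)/(d^2 - 9*d + 18)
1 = 1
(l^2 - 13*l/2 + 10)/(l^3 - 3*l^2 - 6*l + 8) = (l - 5/2)/(l^2 + l - 2)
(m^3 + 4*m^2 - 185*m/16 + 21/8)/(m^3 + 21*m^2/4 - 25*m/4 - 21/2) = (m - 1/4)/(m + 1)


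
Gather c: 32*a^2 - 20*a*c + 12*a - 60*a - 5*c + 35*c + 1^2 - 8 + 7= 32*a^2 - 48*a + c*(30 - 20*a)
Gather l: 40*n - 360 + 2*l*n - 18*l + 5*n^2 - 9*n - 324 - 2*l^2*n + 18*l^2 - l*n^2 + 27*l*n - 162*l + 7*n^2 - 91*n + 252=l^2*(18 - 2*n) + l*(-n^2 + 29*n - 180) + 12*n^2 - 60*n - 432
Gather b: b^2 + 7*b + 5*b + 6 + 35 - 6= b^2 + 12*b + 35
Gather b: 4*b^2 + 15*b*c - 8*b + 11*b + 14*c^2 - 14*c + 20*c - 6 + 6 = 4*b^2 + b*(15*c + 3) + 14*c^2 + 6*c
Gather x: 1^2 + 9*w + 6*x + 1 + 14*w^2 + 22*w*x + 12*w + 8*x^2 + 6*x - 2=14*w^2 + 21*w + 8*x^2 + x*(22*w + 12)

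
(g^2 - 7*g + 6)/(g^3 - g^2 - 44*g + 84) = (g - 1)/(g^2 + 5*g - 14)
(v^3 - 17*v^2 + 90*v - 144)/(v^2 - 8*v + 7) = (v^3 - 17*v^2 + 90*v - 144)/(v^2 - 8*v + 7)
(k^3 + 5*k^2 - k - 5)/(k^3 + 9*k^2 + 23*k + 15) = (k - 1)/(k + 3)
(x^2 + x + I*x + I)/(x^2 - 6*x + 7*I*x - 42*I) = (x^2 + x*(1 + I) + I)/(x^2 + x*(-6 + 7*I) - 42*I)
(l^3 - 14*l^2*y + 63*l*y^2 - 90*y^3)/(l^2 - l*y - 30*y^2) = (l^2 - 8*l*y + 15*y^2)/(l + 5*y)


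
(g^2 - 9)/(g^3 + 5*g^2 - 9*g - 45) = 1/(g + 5)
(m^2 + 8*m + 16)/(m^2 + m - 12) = (m + 4)/(m - 3)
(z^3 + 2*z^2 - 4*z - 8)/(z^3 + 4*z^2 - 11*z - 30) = (z^2 - 4)/(z^2 + 2*z - 15)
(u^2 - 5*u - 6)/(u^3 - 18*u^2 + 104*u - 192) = (u + 1)/(u^2 - 12*u + 32)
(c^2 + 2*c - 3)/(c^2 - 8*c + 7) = (c + 3)/(c - 7)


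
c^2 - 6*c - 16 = (c - 8)*(c + 2)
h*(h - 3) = h^2 - 3*h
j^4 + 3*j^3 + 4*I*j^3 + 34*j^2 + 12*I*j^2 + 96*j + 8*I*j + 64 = (j + 1)*(j + 2)*(j - 4*I)*(j + 8*I)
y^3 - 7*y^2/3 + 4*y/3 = y*(y - 4/3)*(y - 1)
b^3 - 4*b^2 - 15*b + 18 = (b - 6)*(b - 1)*(b + 3)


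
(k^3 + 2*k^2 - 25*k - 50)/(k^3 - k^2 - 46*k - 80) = (k - 5)/(k - 8)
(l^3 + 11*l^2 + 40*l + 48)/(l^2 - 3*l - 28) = (l^2 + 7*l + 12)/(l - 7)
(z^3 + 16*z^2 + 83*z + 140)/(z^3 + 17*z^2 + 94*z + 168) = (z + 5)/(z + 6)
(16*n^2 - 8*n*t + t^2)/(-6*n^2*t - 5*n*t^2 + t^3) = (-16*n^2 + 8*n*t - t^2)/(t*(6*n^2 + 5*n*t - t^2))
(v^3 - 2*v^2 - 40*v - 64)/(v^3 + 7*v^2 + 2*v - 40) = (v^2 - 6*v - 16)/(v^2 + 3*v - 10)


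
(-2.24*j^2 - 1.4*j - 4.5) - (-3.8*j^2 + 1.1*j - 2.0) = 1.56*j^2 - 2.5*j - 2.5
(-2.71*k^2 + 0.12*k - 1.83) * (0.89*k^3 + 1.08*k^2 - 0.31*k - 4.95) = -2.4119*k^5 - 2.82*k^4 - 0.659*k^3 + 11.4009*k^2 - 0.0266999999999999*k + 9.0585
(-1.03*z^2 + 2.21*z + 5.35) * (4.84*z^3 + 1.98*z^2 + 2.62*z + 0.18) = -4.9852*z^5 + 8.657*z^4 + 27.5712*z^3 + 16.1978*z^2 + 14.4148*z + 0.963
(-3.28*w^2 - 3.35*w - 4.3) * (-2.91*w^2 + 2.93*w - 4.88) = 9.5448*w^4 + 0.1381*w^3 + 18.7039*w^2 + 3.749*w + 20.984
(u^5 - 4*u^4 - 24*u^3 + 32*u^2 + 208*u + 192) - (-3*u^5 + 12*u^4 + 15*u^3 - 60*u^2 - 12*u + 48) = 4*u^5 - 16*u^4 - 39*u^3 + 92*u^2 + 220*u + 144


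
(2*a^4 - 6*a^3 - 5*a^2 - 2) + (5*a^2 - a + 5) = 2*a^4 - 6*a^3 - a + 3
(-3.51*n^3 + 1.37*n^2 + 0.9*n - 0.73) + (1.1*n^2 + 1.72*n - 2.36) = -3.51*n^3 + 2.47*n^2 + 2.62*n - 3.09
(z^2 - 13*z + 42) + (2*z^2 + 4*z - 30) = 3*z^2 - 9*z + 12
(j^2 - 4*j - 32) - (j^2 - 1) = -4*j - 31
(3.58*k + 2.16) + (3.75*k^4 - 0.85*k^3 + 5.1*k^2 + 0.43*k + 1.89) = 3.75*k^4 - 0.85*k^3 + 5.1*k^2 + 4.01*k + 4.05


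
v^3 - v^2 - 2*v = v*(v - 2)*(v + 1)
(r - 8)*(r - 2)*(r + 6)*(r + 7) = r^4 + 3*r^3 - 72*r^2 - 212*r + 672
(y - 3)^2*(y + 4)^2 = y^4 + 2*y^3 - 23*y^2 - 24*y + 144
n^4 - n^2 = n^2*(n - 1)*(n + 1)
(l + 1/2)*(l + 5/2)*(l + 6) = l^3 + 9*l^2 + 77*l/4 + 15/2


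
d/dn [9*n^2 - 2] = 18*n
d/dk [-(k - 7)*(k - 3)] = 10 - 2*k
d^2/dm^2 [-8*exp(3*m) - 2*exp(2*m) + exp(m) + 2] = (-72*exp(2*m) - 8*exp(m) + 1)*exp(m)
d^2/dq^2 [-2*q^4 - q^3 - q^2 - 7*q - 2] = -24*q^2 - 6*q - 2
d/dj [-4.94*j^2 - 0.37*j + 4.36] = -9.88*j - 0.37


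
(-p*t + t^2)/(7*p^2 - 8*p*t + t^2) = -t/(7*p - t)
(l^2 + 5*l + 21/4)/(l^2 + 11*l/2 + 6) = (l + 7/2)/(l + 4)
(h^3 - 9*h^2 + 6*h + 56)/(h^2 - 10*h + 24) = (h^2 - 5*h - 14)/(h - 6)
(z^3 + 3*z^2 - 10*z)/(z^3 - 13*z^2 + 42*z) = (z^2 + 3*z - 10)/(z^2 - 13*z + 42)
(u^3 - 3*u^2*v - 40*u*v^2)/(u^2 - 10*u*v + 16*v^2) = u*(u + 5*v)/(u - 2*v)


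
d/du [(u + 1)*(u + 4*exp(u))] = u + (u + 1)*(4*exp(u) + 1) + 4*exp(u)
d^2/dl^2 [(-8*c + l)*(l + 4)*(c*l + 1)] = -16*c^2 + 6*c*l + 8*c + 2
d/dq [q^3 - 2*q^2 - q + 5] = 3*q^2 - 4*q - 1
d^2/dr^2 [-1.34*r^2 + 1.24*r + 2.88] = -2.68000000000000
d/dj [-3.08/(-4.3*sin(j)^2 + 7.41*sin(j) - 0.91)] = (22.8228 - 26.488*sin(j))*cos(j)/(4.3*sin(j)^2 - 7.41*sin(j) + 0.91)^2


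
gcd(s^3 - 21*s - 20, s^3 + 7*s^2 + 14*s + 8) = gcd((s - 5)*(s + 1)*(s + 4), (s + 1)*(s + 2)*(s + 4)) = s^2 + 5*s + 4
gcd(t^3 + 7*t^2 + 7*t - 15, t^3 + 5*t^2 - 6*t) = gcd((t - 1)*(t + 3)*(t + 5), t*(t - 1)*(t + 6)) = t - 1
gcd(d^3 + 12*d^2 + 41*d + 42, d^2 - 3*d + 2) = 1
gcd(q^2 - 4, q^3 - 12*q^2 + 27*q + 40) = 1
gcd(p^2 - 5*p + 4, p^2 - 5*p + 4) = p^2 - 5*p + 4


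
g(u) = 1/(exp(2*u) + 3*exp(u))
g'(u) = (-2*exp(2*u) - 3*exp(u))/(exp(2*u) + 3*exp(u))^2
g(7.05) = 0.00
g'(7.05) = -0.00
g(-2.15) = 2.75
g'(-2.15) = -2.86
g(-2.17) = 2.81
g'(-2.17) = -2.92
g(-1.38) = 1.22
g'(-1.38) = -1.32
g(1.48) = 0.03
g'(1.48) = -0.05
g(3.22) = 0.00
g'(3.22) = -0.00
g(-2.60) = 4.38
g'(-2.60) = -4.49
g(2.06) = 0.01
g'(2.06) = -0.02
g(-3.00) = 6.59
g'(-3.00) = -6.69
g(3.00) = 0.00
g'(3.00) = 0.00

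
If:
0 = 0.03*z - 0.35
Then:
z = 11.67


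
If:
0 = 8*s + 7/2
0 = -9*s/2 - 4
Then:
No Solution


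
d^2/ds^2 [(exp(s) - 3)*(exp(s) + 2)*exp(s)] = (9*exp(2*s) - 4*exp(s) - 6)*exp(s)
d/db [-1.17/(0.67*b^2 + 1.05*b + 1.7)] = (1.5678*b + 1.2285)/(0.67*b^2 + 1.05*b + 1.7)^2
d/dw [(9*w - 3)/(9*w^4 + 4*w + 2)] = 3*(27*w^4 + 12*w - 4*(3*w - 1)*(9*w^3 + 1) + 6)/(9*w^4 + 4*w + 2)^2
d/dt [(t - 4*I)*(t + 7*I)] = 2*t + 3*I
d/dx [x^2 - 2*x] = 2*x - 2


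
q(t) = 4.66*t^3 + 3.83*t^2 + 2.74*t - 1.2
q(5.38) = 850.06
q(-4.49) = -358.11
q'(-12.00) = 1923.94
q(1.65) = 34.68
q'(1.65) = 53.44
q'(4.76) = 355.95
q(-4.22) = -294.76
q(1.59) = 31.57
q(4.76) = 601.20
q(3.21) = 201.20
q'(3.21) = 171.38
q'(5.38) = 448.59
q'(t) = 13.98*t^2 + 7.66*t + 2.74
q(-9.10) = -3220.61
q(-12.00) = -7535.04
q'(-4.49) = 250.18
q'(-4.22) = 219.38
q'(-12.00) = 1923.94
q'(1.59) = 50.26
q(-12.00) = -7535.04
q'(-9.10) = 1090.72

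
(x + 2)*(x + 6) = x^2 + 8*x + 12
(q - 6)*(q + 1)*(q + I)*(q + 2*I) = q^4 - 5*q^3 + 3*I*q^3 - 8*q^2 - 15*I*q^2 + 10*q - 18*I*q + 12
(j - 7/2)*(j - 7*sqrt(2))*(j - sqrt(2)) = j^3 - 8*sqrt(2)*j^2 - 7*j^2/2 + 14*j + 28*sqrt(2)*j - 49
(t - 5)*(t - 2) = t^2 - 7*t + 10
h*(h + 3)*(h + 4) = h^3 + 7*h^2 + 12*h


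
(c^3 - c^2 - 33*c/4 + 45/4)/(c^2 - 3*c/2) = c + 1/2 - 15/(2*c)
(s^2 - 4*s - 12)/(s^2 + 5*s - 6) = (s^2 - 4*s - 12)/(s^2 + 5*s - 6)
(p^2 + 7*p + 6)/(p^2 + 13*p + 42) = (p + 1)/(p + 7)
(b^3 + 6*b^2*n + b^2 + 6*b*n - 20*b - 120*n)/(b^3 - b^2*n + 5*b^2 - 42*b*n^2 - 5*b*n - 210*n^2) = (b - 4)/(b - 7*n)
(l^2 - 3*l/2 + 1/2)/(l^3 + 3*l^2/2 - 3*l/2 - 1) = (2*l - 1)/(2*l^2 + 5*l + 2)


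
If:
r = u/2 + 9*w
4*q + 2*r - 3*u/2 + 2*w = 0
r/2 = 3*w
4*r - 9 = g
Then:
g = 24*w - 9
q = -23*w/4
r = 6*w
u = -6*w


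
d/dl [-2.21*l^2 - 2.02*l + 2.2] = -4.42*l - 2.02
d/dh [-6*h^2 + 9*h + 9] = 9 - 12*h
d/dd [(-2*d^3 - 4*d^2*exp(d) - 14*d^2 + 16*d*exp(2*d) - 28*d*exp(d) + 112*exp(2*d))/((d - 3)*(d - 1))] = 2*(-2*d^4*exp(d) - d^4 + 16*d^3*exp(2*d) - 6*d^3*exp(d) + 8*d^3 + 40*d^2*exp(2*d) + 72*d^2*exp(d) + 19*d^2 - 512*d*exp(2*d) - 54*d*exp(d) - 42*d + 584*exp(2*d) - 42*exp(d))/(d^4 - 8*d^3 + 22*d^2 - 24*d + 9)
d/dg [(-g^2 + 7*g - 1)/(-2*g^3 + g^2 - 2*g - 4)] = (-2*g^4 + 28*g^3 - 11*g^2 + 10*g - 30)/(4*g^6 - 4*g^5 + 9*g^4 + 12*g^3 - 4*g^2 + 16*g + 16)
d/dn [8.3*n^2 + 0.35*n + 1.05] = 16.6*n + 0.35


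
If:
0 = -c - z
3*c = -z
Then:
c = 0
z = 0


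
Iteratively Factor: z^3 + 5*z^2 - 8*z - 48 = (z + 4)*(z^2 + z - 12) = (z + 4)^2*(z - 3)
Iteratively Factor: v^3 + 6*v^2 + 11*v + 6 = (v + 3)*(v^2 + 3*v + 2) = (v + 1)*(v + 3)*(v + 2)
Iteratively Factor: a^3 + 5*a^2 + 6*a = (a + 2)*(a^2 + 3*a) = a*(a + 2)*(a + 3)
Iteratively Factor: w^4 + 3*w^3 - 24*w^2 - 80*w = (w)*(w^3 + 3*w^2 - 24*w - 80) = w*(w - 5)*(w^2 + 8*w + 16) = w*(w - 5)*(w + 4)*(w + 4)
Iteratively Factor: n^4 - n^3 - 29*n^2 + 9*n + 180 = (n + 3)*(n^3 - 4*n^2 - 17*n + 60) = (n - 3)*(n + 3)*(n^2 - n - 20) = (n - 5)*(n - 3)*(n + 3)*(n + 4)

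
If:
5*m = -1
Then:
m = -1/5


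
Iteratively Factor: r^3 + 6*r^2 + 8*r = (r)*(r^2 + 6*r + 8) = r*(r + 2)*(r + 4)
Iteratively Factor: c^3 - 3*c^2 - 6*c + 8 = (c - 1)*(c^2 - 2*c - 8) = (c - 4)*(c - 1)*(c + 2)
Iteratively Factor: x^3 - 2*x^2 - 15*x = (x + 3)*(x^2 - 5*x) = x*(x + 3)*(x - 5)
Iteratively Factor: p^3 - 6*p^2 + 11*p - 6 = (p - 2)*(p^2 - 4*p + 3) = (p - 2)*(p - 1)*(p - 3)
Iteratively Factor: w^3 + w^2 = (w + 1)*(w^2) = w*(w + 1)*(w)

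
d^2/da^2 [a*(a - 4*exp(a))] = -4*a*exp(a) - 8*exp(a) + 2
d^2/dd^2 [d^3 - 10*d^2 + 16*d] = 6*d - 20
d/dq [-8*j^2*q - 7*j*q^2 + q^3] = -8*j^2 - 14*j*q + 3*q^2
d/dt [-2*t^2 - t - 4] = -4*t - 1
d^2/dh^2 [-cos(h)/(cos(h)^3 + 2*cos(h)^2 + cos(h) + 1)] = (-2*(3*cos(h)^2 + 4*cos(h) + 1)^2*sin(h)^2*cos(h) + (cos(h)^3 + 2*cos(h)^2 + cos(h) + 1)^2*cos(h) + (cos(h)^3 + 2*cos(h)^2 + cos(h) + 1)*(-12*(1 - cos(2*h))^2 - 48*cos(2*h) - 32*cos(3*h) - 9*cos(4*h) + 25)/8)/(cos(h)^3 + 2*cos(h)^2 + cos(h) + 1)^3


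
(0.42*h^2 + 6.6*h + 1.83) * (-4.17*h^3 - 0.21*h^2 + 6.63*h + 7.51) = -1.7514*h^5 - 27.6102*h^4 - 6.2325*h^3 + 46.5279*h^2 + 61.6989*h + 13.7433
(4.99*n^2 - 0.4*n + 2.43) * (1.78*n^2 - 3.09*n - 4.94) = 8.8822*n^4 - 16.1311*n^3 - 19.0892*n^2 - 5.5327*n - 12.0042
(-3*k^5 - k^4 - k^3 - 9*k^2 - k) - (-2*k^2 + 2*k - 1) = -3*k^5 - k^4 - k^3 - 7*k^2 - 3*k + 1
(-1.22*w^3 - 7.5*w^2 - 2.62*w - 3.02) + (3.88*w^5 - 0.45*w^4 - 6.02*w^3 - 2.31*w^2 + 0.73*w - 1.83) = 3.88*w^5 - 0.45*w^4 - 7.24*w^3 - 9.81*w^2 - 1.89*w - 4.85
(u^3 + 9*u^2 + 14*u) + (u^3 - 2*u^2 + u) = 2*u^3 + 7*u^2 + 15*u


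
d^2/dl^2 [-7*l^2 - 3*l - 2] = -14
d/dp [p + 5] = 1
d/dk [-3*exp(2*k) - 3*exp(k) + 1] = (-6*exp(k) - 3)*exp(k)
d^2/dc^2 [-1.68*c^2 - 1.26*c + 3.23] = -3.36000000000000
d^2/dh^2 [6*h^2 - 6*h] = 12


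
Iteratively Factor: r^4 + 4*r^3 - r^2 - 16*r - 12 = (r + 3)*(r^3 + r^2 - 4*r - 4) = (r - 2)*(r + 3)*(r^2 + 3*r + 2) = (r - 2)*(r + 1)*(r + 3)*(r + 2)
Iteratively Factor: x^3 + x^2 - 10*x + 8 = (x - 1)*(x^2 + 2*x - 8) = (x - 1)*(x + 4)*(x - 2)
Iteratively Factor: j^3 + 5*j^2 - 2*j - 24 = (j + 3)*(j^2 + 2*j - 8) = (j + 3)*(j + 4)*(j - 2)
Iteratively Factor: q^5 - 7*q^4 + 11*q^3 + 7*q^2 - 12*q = (q - 1)*(q^4 - 6*q^3 + 5*q^2 + 12*q) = (q - 3)*(q - 1)*(q^3 - 3*q^2 - 4*q) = (q - 4)*(q - 3)*(q - 1)*(q^2 + q) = (q - 4)*(q - 3)*(q - 1)*(q + 1)*(q)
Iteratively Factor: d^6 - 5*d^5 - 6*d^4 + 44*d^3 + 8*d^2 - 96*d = (d - 2)*(d^5 - 3*d^4 - 12*d^3 + 20*d^2 + 48*d) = d*(d - 2)*(d^4 - 3*d^3 - 12*d^2 + 20*d + 48) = d*(d - 2)*(d + 2)*(d^3 - 5*d^2 - 2*d + 24) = d*(d - 4)*(d - 2)*(d + 2)*(d^2 - d - 6) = d*(d - 4)*(d - 2)*(d + 2)^2*(d - 3)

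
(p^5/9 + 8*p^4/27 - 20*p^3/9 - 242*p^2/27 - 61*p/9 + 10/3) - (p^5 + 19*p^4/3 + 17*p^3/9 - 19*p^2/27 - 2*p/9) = -8*p^5/9 - 163*p^4/27 - 37*p^3/9 - 223*p^2/27 - 59*p/9 + 10/3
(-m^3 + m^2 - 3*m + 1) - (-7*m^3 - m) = 6*m^3 + m^2 - 2*m + 1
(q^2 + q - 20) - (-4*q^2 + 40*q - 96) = 5*q^2 - 39*q + 76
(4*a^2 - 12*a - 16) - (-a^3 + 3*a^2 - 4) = a^3 + a^2 - 12*a - 12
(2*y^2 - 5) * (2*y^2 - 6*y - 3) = 4*y^4 - 12*y^3 - 16*y^2 + 30*y + 15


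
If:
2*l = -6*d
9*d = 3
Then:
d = 1/3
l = -1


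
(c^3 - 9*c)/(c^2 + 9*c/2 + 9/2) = 2*c*(c - 3)/(2*c + 3)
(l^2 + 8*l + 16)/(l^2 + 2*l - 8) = (l + 4)/(l - 2)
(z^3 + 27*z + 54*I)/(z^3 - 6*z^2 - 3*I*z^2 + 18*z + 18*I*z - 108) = (z + 3*I)/(z - 6)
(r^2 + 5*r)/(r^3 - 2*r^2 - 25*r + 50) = r/(r^2 - 7*r + 10)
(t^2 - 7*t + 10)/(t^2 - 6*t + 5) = (t - 2)/(t - 1)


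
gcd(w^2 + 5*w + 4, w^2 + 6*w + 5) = w + 1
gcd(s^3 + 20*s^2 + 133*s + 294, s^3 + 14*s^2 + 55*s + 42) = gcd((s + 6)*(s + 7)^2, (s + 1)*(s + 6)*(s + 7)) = s^2 + 13*s + 42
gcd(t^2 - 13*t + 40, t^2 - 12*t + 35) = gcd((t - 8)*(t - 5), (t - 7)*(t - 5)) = t - 5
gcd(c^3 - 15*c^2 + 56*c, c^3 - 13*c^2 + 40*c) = c^2 - 8*c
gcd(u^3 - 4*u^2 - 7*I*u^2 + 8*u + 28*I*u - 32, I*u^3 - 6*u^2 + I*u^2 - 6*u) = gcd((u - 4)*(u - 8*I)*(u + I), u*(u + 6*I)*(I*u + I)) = 1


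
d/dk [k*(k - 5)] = 2*k - 5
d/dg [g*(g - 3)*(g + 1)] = 3*g^2 - 4*g - 3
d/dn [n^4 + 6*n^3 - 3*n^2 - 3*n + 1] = 4*n^3 + 18*n^2 - 6*n - 3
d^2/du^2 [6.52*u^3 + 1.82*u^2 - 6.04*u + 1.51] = 39.12*u + 3.64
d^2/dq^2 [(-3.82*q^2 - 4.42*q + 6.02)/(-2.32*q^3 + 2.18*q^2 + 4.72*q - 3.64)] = (41.1215359999999*q^6 + 142.741248*q^5 - 271.96896*q^4 + 95.7203360000001*q^3 - 42.1656480000001*q^2 + 143.807328*q - 110.666528)/(12.487168*q^9 - 35.200896*q^8 - 43.13808*q^7 + 191.646808*q^6 - 22.694304*q^5 - 332.961264*q^4 + 211.788032*q^3 + 156.627744*q^2 - 187.614336*q + 48.228544)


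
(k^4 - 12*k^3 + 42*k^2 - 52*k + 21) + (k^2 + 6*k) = k^4 - 12*k^3 + 43*k^2 - 46*k + 21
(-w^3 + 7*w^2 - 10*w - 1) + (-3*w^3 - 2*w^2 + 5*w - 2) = -4*w^3 + 5*w^2 - 5*w - 3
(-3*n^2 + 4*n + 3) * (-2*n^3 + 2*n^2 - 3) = 6*n^5 - 14*n^4 + 2*n^3 + 15*n^2 - 12*n - 9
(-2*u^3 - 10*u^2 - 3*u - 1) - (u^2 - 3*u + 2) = -2*u^3 - 11*u^2 - 3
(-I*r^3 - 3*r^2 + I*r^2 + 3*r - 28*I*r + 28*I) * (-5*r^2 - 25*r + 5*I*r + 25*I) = 5*I*r^5 + 20*r^4 + 20*I*r^4 + 80*r^3 + 100*I*r^3 + 40*r^2 + 500*I*r^2 + 560*r - 625*I*r - 700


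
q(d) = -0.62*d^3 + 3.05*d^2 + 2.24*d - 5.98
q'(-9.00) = -203.32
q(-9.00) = 672.89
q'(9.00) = -93.52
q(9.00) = -190.75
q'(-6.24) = -108.25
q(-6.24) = 249.44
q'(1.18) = 6.85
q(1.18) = -0.11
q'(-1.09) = -6.62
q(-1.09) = -3.99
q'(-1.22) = -7.97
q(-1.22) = -3.05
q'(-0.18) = 1.08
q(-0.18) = -6.28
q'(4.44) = -7.34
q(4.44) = 9.82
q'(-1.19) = -7.65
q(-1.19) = -3.28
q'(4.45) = -7.45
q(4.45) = 9.75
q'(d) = -1.86*d^2 + 6.1*d + 2.24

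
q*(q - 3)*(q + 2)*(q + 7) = q^4 + 6*q^3 - 13*q^2 - 42*q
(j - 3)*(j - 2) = j^2 - 5*j + 6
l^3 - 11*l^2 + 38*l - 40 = (l - 5)*(l - 4)*(l - 2)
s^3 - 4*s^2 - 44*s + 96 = (s - 8)*(s - 2)*(s + 6)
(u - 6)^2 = u^2 - 12*u + 36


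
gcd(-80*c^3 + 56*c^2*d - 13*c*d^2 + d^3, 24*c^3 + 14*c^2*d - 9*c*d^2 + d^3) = 4*c - d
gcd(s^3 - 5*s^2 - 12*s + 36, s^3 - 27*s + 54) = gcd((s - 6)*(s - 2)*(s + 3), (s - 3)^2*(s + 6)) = 1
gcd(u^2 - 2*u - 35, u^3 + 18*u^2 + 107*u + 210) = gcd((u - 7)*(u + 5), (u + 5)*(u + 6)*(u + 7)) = u + 5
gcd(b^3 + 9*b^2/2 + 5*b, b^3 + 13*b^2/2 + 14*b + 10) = b^2 + 9*b/2 + 5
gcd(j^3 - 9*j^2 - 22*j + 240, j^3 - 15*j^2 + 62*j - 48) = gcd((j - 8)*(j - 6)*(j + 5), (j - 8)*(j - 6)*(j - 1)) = j^2 - 14*j + 48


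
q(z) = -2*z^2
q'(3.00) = -12.00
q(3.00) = -18.00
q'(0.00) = 0.00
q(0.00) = 0.00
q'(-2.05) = 8.20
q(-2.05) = -8.40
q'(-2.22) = 8.88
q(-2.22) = -9.86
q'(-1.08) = 4.32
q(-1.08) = -2.33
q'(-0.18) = 0.72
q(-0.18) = -0.06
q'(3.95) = -15.80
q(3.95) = -31.20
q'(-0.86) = 3.44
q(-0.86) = -1.48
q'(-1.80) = 7.20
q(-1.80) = -6.48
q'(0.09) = -0.36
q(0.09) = -0.02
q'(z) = -4*z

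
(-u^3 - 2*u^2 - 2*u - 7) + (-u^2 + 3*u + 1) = -u^3 - 3*u^2 + u - 6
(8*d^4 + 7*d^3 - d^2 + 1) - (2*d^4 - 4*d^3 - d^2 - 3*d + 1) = 6*d^4 + 11*d^3 + 3*d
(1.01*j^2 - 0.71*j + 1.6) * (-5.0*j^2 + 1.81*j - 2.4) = -5.05*j^4 + 5.3781*j^3 - 11.7091*j^2 + 4.6*j - 3.84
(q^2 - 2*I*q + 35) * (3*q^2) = 3*q^4 - 6*I*q^3 + 105*q^2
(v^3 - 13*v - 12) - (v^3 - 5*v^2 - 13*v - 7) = 5*v^2 - 5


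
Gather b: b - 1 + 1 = b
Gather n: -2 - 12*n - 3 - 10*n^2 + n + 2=-10*n^2 - 11*n - 3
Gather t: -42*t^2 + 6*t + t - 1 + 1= -42*t^2 + 7*t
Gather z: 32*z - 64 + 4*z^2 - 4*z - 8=4*z^2 + 28*z - 72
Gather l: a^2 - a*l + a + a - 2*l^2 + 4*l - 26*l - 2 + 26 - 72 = a^2 + 2*a - 2*l^2 + l*(-a - 22) - 48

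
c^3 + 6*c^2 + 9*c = c*(c + 3)^2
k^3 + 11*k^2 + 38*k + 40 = (k + 2)*(k + 4)*(k + 5)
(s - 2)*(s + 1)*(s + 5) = s^3 + 4*s^2 - 7*s - 10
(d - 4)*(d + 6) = d^2 + 2*d - 24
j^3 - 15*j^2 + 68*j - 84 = (j - 7)*(j - 6)*(j - 2)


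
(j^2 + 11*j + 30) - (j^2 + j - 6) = 10*j + 36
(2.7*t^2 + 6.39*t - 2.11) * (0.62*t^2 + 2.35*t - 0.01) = 1.674*t^4 + 10.3068*t^3 + 13.6813*t^2 - 5.0224*t + 0.0211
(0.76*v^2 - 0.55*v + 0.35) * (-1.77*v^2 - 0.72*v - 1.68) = -1.3452*v^4 + 0.4263*v^3 - 1.5003*v^2 + 0.672*v - 0.588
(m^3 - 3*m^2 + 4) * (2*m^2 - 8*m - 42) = 2*m^5 - 14*m^4 - 18*m^3 + 134*m^2 - 32*m - 168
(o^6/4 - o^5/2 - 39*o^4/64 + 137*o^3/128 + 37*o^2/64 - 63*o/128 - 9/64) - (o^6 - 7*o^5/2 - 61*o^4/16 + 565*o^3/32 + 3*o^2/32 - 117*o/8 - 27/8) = -3*o^6/4 + 3*o^5 + 205*o^4/64 - 2123*o^3/128 + 31*o^2/64 + 1809*o/128 + 207/64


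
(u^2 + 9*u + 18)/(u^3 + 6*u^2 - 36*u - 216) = (u + 3)/(u^2 - 36)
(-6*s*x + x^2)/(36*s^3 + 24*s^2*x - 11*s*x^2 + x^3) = x/(-6*s^2 - 5*s*x + x^2)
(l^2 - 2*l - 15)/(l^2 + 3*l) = (l - 5)/l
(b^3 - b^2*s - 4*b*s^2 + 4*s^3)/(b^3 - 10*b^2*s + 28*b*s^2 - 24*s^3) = (b^2 + b*s - 2*s^2)/(b^2 - 8*b*s + 12*s^2)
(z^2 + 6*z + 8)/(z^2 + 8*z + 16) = (z + 2)/(z + 4)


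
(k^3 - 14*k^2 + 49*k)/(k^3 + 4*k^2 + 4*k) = (k^2 - 14*k + 49)/(k^2 + 4*k + 4)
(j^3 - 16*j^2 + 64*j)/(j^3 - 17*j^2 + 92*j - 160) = j*(j - 8)/(j^2 - 9*j + 20)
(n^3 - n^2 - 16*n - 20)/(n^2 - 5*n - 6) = (-n^3 + n^2 + 16*n + 20)/(-n^2 + 5*n + 6)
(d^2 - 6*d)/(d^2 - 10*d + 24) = d/(d - 4)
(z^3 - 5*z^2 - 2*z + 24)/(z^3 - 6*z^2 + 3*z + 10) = (z^3 - 5*z^2 - 2*z + 24)/(z^3 - 6*z^2 + 3*z + 10)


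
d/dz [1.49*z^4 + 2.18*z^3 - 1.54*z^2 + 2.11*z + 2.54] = 5.96*z^3 + 6.54*z^2 - 3.08*z + 2.11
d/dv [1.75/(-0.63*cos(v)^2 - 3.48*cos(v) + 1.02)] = -(2.205*cos(v) + 6.09)*sin(v)/(0.63*cos(v)^2 + 3.48*cos(v) - 1.02)^2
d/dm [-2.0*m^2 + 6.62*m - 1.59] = 6.62 - 4.0*m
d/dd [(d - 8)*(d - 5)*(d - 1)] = 3*d^2 - 28*d + 53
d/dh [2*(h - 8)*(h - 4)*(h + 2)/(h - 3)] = 2*(2*h^3 - 19*h^2 + 60*h - 88)/(h^2 - 6*h + 9)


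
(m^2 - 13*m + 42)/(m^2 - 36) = (m - 7)/(m + 6)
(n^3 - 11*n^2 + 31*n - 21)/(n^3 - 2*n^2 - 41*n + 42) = (n - 3)/(n + 6)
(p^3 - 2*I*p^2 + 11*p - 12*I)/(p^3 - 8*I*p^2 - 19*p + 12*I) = (p + 3*I)/(p - 3*I)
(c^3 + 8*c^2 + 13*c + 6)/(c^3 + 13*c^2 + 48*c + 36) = (c + 1)/(c + 6)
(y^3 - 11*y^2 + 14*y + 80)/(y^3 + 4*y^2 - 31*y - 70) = (y - 8)/(y + 7)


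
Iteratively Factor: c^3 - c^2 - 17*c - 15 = (c - 5)*(c^2 + 4*c + 3) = (c - 5)*(c + 1)*(c + 3)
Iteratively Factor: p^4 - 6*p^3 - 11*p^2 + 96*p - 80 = (p - 1)*(p^3 - 5*p^2 - 16*p + 80) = (p - 1)*(p + 4)*(p^2 - 9*p + 20) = (p - 4)*(p - 1)*(p + 4)*(p - 5)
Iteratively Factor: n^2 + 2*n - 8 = (n - 2)*(n + 4)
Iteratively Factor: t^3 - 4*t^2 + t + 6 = (t + 1)*(t^2 - 5*t + 6) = (t - 3)*(t + 1)*(t - 2)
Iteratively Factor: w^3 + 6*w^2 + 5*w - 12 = (w + 4)*(w^2 + 2*w - 3) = (w + 3)*(w + 4)*(w - 1)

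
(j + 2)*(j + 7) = j^2 + 9*j + 14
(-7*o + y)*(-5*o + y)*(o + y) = 35*o^3 + 23*o^2*y - 11*o*y^2 + y^3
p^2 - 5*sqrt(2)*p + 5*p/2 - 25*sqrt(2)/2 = (p + 5/2)*(p - 5*sqrt(2))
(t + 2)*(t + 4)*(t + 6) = t^3 + 12*t^2 + 44*t + 48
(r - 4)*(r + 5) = r^2 + r - 20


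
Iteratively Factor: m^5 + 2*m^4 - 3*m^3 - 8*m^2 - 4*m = (m - 2)*(m^4 + 4*m^3 + 5*m^2 + 2*m) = (m - 2)*(m + 1)*(m^3 + 3*m^2 + 2*m) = (m - 2)*(m + 1)^2*(m^2 + 2*m) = (m - 2)*(m + 1)^2*(m + 2)*(m)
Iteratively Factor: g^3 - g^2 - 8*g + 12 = (g - 2)*(g^2 + g - 6) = (g - 2)^2*(g + 3)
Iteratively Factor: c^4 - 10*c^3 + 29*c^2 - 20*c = (c - 5)*(c^3 - 5*c^2 + 4*c) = (c - 5)*(c - 4)*(c^2 - c) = (c - 5)*(c - 4)*(c - 1)*(c)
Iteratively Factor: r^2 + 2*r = (r)*(r + 2)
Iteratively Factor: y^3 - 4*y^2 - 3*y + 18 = (y - 3)*(y^2 - y - 6) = (y - 3)*(y + 2)*(y - 3)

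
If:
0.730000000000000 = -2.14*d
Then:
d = -0.34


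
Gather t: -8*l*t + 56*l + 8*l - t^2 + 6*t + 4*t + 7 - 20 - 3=64*l - t^2 + t*(10 - 8*l) - 16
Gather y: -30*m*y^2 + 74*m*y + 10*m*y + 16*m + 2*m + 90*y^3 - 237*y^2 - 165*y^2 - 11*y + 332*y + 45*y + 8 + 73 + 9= 18*m + 90*y^3 + y^2*(-30*m - 402) + y*(84*m + 366) + 90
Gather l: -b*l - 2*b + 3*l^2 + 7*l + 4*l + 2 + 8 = -2*b + 3*l^2 + l*(11 - b) + 10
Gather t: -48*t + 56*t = 8*t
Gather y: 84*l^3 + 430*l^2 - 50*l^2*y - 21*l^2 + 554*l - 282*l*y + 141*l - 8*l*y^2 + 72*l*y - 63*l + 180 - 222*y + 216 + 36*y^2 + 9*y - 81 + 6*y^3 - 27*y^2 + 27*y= 84*l^3 + 409*l^2 + 632*l + 6*y^3 + y^2*(9 - 8*l) + y*(-50*l^2 - 210*l - 186) + 315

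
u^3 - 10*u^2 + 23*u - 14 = (u - 7)*(u - 2)*(u - 1)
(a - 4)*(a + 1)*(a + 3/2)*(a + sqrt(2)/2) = a^4 - 3*a^3/2 + sqrt(2)*a^3/2 - 17*a^2/2 - 3*sqrt(2)*a^2/4 - 17*sqrt(2)*a/4 - 6*a - 3*sqrt(2)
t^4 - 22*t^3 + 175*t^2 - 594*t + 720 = (t - 8)*(t - 6)*(t - 5)*(t - 3)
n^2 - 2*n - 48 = (n - 8)*(n + 6)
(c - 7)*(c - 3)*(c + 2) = c^3 - 8*c^2 + c + 42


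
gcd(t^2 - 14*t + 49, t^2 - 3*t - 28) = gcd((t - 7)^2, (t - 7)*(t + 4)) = t - 7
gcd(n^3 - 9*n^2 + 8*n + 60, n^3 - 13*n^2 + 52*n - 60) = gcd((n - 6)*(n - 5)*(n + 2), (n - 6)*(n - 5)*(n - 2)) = n^2 - 11*n + 30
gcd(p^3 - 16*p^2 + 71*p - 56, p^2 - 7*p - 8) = p - 8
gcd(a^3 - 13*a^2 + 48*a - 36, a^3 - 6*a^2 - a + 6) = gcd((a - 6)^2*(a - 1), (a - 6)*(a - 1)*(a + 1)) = a^2 - 7*a + 6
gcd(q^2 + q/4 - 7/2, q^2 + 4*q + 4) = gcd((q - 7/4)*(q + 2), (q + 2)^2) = q + 2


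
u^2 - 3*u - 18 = (u - 6)*(u + 3)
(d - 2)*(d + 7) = d^2 + 5*d - 14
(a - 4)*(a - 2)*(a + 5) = a^3 - a^2 - 22*a + 40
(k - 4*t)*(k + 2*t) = k^2 - 2*k*t - 8*t^2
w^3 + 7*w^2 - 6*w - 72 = (w - 3)*(w + 4)*(w + 6)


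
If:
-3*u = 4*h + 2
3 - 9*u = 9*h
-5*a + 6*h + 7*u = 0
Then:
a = 16/15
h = -3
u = 10/3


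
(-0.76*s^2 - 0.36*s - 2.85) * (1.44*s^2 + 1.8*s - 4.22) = -1.0944*s^4 - 1.8864*s^3 - 1.5448*s^2 - 3.6108*s + 12.027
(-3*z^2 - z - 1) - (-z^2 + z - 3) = -2*z^2 - 2*z + 2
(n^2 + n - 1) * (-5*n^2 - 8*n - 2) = -5*n^4 - 13*n^3 - 5*n^2 + 6*n + 2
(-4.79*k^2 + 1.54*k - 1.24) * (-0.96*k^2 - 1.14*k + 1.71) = 4.5984*k^4 + 3.9822*k^3 - 8.7561*k^2 + 4.047*k - 2.1204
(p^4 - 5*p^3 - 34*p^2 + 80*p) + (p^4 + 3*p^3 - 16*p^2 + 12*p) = 2*p^4 - 2*p^3 - 50*p^2 + 92*p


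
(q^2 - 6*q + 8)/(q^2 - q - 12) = (q - 2)/(q + 3)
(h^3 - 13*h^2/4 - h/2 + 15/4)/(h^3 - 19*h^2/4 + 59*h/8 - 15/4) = 2*(h^2 - 2*h - 3)/(2*h^2 - 7*h + 6)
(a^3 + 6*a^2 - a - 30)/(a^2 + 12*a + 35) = (a^2 + a - 6)/(a + 7)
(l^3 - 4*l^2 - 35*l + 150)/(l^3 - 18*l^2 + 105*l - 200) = (l + 6)/(l - 8)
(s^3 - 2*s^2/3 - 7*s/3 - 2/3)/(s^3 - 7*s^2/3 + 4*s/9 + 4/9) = 3*(s + 1)/(3*s - 2)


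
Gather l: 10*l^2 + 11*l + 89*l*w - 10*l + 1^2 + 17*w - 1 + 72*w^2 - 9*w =10*l^2 + l*(89*w + 1) + 72*w^2 + 8*w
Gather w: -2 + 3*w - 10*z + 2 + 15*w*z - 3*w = 15*w*z - 10*z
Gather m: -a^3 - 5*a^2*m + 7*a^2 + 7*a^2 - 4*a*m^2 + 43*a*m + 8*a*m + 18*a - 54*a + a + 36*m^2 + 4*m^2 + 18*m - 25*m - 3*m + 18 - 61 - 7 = -a^3 + 14*a^2 - 35*a + m^2*(40 - 4*a) + m*(-5*a^2 + 51*a - 10) - 50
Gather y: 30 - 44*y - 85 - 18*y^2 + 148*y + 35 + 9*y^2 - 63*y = -9*y^2 + 41*y - 20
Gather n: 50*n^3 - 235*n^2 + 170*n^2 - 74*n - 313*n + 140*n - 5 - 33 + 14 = 50*n^3 - 65*n^2 - 247*n - 24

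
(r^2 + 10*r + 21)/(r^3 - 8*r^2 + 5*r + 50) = (r^2 + 10*r + 21)/(r^3 - 8*r^2 + 5*r + 50)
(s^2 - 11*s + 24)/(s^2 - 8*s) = (s - 3)/s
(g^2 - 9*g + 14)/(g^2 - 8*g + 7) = (g - 2)/(g - 1)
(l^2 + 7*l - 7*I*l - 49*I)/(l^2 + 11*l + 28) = (l - 7*I)/(l + 4)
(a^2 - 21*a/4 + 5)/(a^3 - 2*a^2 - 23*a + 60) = (a - 5/4)/(a^2 + 2*a - 15)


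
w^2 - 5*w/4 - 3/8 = (w - 3/2)*(w + 1/4)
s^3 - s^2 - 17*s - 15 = (s - 5)*(s + 1)*(s + 3)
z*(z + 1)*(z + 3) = z^3 + 4*z^2 + 3*z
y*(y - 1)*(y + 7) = y^3 + 6*y^2 - 7*y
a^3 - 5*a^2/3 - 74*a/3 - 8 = (a - 6)*(a + 1/3)*(a + 4)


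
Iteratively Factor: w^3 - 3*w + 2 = (w - 1)*(w^2 + w - 2) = (w - 1)*(w + 2)*(w - 1)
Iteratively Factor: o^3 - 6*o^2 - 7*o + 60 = (o + 3)*(o^2 - 9*o + 20) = (o - 5)*(o + 3)*(o - 4)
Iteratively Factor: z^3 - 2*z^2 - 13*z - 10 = (z + 2)*(z^2 - 4*z - 5) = (z + 1)*(z + 2)*(z - 5)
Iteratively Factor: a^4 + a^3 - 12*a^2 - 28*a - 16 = (a + 1)*(a^3 - 12*a - 16) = (a - 4)*(a + 1)*(a^2 + 4*a + 4) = (a - 4)*(a + 1)*(a + 2)*(a + 2)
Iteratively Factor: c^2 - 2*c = (c - 2)*(c)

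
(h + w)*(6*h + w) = 6*h^2 + 7*h*w + w^2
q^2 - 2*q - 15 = (q - 5)*(q + 3)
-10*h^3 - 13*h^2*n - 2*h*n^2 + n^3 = (-5*h + n)*(h + n)*(2*h + n)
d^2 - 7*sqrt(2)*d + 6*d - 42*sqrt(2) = (d + 6)*(d - 7*sqrt(2))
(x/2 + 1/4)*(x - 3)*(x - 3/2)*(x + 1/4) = x^4/2 - 15*x^3/8 + 5*x^2/8 + 45*x/32 + 9/32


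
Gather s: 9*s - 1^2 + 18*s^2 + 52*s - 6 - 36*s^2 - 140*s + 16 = -18*s^2 - 79*s + 9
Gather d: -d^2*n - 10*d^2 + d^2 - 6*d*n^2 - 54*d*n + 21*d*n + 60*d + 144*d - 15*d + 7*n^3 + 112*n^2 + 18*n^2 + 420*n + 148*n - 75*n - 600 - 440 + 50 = d^2*(-n - 9) + d*(-6*n^2 - 33*n + 189) + 7*n^3 + 130*n^2 + 493*n - 990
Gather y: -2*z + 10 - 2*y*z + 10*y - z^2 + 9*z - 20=y*(10 - 2*z) - z^2 + 7*z - 10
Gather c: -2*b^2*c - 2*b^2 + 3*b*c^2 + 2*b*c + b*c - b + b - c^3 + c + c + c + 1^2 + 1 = -2*b^2 + 3*b*c^2 - c^3 + c*(-2*b^2 + 3*b + 3) + 2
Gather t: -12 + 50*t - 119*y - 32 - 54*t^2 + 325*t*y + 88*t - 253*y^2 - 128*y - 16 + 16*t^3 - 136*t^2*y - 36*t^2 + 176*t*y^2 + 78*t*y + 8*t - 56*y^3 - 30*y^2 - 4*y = 16*t^3 + t^2*(-136*y - 90) + t*(176*y^2 + 403*y + 146) - 56*y^3 - 283*y^2 - 251*y - 60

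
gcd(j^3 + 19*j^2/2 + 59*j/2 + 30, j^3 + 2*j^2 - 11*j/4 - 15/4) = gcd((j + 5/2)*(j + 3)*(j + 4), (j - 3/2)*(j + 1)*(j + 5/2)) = j + 5/2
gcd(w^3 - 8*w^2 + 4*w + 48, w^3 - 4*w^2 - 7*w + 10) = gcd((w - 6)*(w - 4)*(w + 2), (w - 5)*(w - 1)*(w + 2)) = w + 2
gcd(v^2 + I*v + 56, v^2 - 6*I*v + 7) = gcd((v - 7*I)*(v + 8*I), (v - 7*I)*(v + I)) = v - 7*I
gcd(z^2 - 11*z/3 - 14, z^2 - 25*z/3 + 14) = z - 6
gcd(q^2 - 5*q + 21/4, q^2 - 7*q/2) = q - 7/2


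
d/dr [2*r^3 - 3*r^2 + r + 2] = 6*r^2 - 6*r + 1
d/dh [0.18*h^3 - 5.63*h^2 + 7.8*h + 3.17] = 0.54*h^2 - 11.26*h + 7.8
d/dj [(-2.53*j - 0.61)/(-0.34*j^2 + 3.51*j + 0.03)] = (-0.8602*j^2 - 0.4148*j + 2.0652)/(0.1156*j^4 - 2.3868*j^3 + 12.2997*j^2 + 0.2106*j + 0.0009)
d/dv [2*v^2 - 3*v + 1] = 4*v - 3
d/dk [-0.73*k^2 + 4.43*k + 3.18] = 4.43 - 1.46*k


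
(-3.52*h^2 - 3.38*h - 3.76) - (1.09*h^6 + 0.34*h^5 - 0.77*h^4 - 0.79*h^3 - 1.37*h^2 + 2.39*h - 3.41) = -1.09*h^6 - 0.34*h^5 + 0.77*h^4 + 0.79*h^3 - 2.15*h^2 - 5.77*h - 0.35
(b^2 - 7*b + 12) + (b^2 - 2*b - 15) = 2*b^2 - 9*b - 3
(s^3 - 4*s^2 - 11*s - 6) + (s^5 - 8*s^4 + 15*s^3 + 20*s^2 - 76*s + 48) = s^5 - 8*s^4 + 16*s^3 + 16*s^2 - 87*s + 42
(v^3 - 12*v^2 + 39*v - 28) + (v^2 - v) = v^3 - 11*v^2 + 38*v - 28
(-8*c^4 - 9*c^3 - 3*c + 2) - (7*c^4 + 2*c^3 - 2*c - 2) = -15*c^4 - 11*c^3 - c + 4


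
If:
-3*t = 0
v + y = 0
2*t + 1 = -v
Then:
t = 0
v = -1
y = 1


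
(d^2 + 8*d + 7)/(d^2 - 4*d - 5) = (d + 7)/(d - 5)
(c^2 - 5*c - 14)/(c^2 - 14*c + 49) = (c + 2)/(c - 7)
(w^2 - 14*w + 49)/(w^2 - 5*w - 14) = (w - 7)/(w + 2)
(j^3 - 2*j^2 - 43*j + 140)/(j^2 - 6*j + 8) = (j^2 + 2*j - 35)/(j - 2)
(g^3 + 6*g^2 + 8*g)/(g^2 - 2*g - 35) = g*(g^2 + 6*g + 8)/(g^2 - 2*g - 35)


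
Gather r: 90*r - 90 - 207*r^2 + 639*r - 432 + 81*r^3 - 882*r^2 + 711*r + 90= 81*r^3 - 1089*r^2 + 1440*r - 432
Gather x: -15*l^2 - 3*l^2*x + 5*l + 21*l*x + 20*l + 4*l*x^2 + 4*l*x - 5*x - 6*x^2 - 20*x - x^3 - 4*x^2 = -15*l^2 + 25*l - x^3 + x^2*(4*l - 10) + x*(-3*l^2 + 25*l - 25)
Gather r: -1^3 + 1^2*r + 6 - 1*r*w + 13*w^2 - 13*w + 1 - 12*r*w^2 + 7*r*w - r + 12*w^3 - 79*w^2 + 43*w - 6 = r*(-12*w^2 + 6*w) + 12*w^3 - 66*w^2 + 30*w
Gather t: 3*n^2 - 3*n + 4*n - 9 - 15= 3*n^2 + n - 24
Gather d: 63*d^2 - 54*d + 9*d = 63*d^2 - 45*d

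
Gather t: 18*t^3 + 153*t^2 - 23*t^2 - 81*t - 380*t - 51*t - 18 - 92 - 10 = 18*t^3 + 130*t^2 - 512*t - 120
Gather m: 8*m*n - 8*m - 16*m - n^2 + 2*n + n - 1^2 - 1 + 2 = m*(8*n - 24) - n^2 + 3*n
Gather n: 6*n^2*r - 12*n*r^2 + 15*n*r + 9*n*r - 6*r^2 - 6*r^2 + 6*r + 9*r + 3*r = 6*n^2*r + n*(-12*r^2 + 24*r) - 12*r^2 + 18*r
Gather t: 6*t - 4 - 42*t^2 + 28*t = -42*t^2 + 34*t - 4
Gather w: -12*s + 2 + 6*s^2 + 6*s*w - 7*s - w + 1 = 6*s^2 - 19*s + w*(6*s - 1) + 3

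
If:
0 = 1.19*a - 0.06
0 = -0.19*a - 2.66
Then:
No Solution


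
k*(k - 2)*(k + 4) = k^3 + 2*k^2 - 8*k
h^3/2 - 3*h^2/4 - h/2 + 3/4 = (h/2 + 1/2)*(h - 3/2)*(h - 1)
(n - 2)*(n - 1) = n^2 - 3*n + 2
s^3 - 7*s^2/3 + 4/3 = (s - 2)*(s - 1)*(s + 2/3)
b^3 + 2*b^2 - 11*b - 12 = (b - 3)*(b + 1)*(b + 4)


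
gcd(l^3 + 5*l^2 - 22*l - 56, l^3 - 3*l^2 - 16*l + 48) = l - 4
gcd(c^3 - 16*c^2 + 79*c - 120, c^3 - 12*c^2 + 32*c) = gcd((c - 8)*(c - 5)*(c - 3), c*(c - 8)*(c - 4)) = c - 8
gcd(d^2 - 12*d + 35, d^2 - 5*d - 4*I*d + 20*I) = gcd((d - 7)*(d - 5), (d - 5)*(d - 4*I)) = d - 5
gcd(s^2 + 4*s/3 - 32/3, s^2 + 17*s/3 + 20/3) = s + 4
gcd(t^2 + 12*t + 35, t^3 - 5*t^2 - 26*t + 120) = t + 5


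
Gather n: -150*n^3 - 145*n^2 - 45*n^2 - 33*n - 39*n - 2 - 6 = -150*n^3 - 190*n^2 - 72*n - 8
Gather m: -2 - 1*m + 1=-m - 1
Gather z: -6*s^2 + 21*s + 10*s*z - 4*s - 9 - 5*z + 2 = -6*s^2 + 17*s + z*(10*s - 5) - 7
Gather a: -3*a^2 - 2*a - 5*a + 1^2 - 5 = -3*a^2 - 7*a - 4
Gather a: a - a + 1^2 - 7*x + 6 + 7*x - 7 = 0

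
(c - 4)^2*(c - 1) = c^3 - 9*c^2 + 24*c - 16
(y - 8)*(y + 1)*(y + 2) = y^3 - 5*y^2 - 22*y - 16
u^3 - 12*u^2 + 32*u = u*(u - 8)*(u - 4)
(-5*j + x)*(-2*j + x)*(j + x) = 10*j^3 + 3*j^2*x - 6*j*x^2 + x^3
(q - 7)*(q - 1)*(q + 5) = q^3 - 3*q^2 - 33*q + 35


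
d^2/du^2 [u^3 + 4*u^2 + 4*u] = 6*u + 8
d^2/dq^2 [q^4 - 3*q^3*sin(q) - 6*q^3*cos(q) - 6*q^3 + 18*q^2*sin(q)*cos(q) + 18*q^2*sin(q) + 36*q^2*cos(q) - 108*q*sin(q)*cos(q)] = 3*q^3*sin(q) + 6*q^3*cos(q) + 18*q^2*sin(q) - 36*q^2*sin(2*q) - 54*q^2*cos(q) + 12*q^2 - 162*q*sin(q) + 216*q*sin(2*q) + 36*q*cos(q) + 72*q*cos(2*q) - 36*q + 36*sin(q) + 18*sin(2*q) + 72*cos(q) - 216*cos(2*q)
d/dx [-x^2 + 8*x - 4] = 8 - 2*x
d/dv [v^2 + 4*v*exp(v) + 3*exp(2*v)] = 4*v*exp(v) + 2*v + 6*exp(2*v) + 4*exp(v)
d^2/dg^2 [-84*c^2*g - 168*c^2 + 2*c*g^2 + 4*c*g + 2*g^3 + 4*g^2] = 4*c + 12*g + 8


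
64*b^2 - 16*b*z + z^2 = (-8*b + z)^2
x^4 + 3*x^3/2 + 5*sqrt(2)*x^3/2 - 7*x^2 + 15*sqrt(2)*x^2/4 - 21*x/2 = x*(x + 3/2)*(x - sqrt(2))*(x + 7*sqrt(2)/2)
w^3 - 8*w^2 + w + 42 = (w - 7)*(w - 3)*(w + 2)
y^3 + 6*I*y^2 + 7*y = y*(y - I)*(y + 7*I)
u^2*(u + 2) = u^3 + 2*u^2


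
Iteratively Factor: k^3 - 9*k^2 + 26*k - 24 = (k - 4)*(k^2 - 5*k + 6) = (k - 4)*(k - 2)*(k - 3)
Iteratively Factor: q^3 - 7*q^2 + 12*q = (q)*(q^2 - 7*q + 12) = q*(q - 4)*(q - 3)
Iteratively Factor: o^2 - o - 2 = (o + 1)*(o - 2)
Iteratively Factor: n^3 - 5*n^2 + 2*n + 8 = (n - 4)*(n^2 - n - 2) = (n - 4)*(n + 1)*(n - 2)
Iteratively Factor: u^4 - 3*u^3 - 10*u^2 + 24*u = (u - 2)*(u^3 - u^2 - 12*u) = u*(u - 2)*(u^2 - u - 12) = u*(u - 2)*(u + 3)*(u - 4)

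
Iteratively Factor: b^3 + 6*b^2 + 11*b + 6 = (b + 2)*(b^2 + 4*b + 3) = (b + 1)*(b + 2)*(b + 3)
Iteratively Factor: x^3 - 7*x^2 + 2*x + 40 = (x - 5)*(x^2 - 2*x - 8) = (x - 5)*(x - 4)*(x + 2)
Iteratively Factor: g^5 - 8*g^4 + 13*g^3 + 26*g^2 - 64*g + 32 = (g - 1)*(g^4 - 7*g^3 + 6*g^2 + 32*g - 32) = (g - 4)*(g - 1)*(g^3 - 3*g^2 - 6*g + 8) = (g - 4)*(g - 1)^2*(g^2 - 2*g - 8) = (g - 4)*(g - 1)^2*(g + 2)*(g - 4)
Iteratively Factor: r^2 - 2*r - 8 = (r + 2)*(r - 4)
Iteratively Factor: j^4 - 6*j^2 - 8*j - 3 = (j - 3)*(j^3 + 3*j^2 + 3*j + 1) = (j - 3)*(j + 1)*(j^2 + 2*j + 1) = (j - 3)*(j + 1)^2*(j + 1)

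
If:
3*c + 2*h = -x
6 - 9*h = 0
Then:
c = -x/3 - 4/9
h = 2/3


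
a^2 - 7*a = a*(a - 7)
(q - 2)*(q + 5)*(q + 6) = q^3 + 9*q^2 + 8*q - 60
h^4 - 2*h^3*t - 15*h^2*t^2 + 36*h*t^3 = h*(h - 3*t)^2*(h + 4*t)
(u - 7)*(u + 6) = u^2 - u - 42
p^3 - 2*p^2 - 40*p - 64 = (p - 8)*(p + 2)*(p + 4)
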